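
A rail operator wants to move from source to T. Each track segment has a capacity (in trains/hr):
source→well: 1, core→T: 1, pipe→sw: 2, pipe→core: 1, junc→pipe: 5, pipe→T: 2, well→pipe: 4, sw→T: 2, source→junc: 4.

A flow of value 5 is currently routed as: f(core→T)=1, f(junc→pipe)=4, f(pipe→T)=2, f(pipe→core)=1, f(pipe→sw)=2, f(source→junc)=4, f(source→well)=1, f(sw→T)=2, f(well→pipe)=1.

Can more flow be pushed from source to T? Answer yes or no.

Residual reachable from source: {source}; T is not reachable.
Saturated cut: source→well, source→junc with total capacity 5 = current flow value. Flow is maximum.

No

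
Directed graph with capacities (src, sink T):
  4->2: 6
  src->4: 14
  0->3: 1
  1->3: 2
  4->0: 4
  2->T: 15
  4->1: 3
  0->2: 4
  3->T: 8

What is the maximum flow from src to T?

12

Augment src->4->2->T: bottleneck 6. Total 6.
Augment src->4->0->2->T: bottleneck 4. Total 10.
Augment src->4->1->3->T: bottleneck 2. Total 12.
No augmenting path remains in the residual graph.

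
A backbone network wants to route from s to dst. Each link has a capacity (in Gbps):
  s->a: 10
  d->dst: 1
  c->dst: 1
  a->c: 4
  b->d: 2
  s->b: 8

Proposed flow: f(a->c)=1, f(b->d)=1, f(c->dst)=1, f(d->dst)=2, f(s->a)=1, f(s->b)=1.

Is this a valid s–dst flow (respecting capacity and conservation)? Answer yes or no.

Capacity violated on d->dst: flow 2 > capacity 1.

No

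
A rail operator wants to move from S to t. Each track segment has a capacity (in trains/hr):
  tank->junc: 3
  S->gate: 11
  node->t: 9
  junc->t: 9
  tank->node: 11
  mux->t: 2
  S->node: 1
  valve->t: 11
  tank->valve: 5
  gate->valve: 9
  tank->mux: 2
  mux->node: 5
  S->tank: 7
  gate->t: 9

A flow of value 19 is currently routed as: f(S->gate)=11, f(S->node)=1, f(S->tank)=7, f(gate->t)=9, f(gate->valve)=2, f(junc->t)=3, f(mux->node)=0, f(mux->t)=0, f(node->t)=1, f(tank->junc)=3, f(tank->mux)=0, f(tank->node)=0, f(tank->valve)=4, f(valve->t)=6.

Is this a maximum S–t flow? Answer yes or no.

Yes

Residual reachable from S: {S}; t is not reachable.
Saturated cut: S->tank, S->gate, S->node with total capacity 19 = current flow value. Flow is maximum.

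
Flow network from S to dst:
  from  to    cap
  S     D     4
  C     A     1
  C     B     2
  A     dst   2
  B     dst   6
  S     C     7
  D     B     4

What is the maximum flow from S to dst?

Augment S→D→B→dst: bottleneck 4. Total 4.
Augment S→C→A→dst: bottleneck 1. Total 5.
Augment S→C→B→dst: bottleneck 2. Total 7.
No augmenting path remains in the residual graph.

7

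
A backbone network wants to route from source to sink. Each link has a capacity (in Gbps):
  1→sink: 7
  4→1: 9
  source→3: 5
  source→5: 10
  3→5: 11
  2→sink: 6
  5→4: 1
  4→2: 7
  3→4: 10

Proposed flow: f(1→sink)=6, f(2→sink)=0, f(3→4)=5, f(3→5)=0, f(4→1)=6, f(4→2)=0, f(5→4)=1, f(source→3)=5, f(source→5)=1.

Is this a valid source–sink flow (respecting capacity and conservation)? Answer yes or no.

Yes

Every edge has 0 ≤ f(e) ≤ cap(e).
At each intermediate node, inflow equals outflow.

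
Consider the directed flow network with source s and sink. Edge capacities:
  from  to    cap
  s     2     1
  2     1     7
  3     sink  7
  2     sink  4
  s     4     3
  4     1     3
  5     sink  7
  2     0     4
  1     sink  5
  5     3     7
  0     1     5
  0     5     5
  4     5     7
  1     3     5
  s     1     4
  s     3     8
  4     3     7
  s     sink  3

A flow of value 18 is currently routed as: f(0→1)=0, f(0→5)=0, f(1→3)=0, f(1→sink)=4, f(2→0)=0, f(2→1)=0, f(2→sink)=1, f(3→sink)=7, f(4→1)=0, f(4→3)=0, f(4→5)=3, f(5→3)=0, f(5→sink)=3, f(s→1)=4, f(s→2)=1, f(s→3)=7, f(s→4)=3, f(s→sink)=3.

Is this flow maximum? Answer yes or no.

Yes

Residual reachable from s: {3, s}; sink is not reachable.
Saturated cut: s→2, s→4, s→1, s→sink, 3→sink with total capacity 18 = current flow value. Flow is maximum.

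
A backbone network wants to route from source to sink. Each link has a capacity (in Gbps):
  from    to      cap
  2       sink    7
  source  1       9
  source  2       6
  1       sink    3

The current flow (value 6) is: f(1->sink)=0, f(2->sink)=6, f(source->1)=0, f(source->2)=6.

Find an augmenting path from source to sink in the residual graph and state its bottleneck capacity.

source->1->sink, bottleneck 3

Residual along source->1->sink: source->1: 9, 1->sink: 3.
Bottleneck = min = 3.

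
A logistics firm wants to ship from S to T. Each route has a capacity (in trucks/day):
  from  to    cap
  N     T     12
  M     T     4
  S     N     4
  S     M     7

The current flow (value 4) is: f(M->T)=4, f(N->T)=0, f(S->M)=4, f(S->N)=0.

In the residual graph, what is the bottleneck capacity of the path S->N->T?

Residual capacities along the path: S->N: 4, N->T: 12.
Minimum is 4.

4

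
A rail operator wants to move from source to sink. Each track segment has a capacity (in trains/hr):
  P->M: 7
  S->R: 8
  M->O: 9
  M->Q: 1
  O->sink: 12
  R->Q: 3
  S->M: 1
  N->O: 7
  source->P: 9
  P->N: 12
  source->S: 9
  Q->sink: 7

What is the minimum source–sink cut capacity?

Max flow = 13 (via 4 augmenting paths).
In the residual at optimum, the set reachable from source is {R, S, source}.
Cut edges: source->P (cap 9), S->M (cap 1), R->Q (cap 3). Sum = 13.

13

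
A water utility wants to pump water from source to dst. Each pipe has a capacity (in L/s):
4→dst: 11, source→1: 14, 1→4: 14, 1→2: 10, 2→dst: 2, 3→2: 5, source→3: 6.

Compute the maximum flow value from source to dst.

Augment source→3→2→dst: bottleneck 2. Total 2.
Augment source→1→4→dst: bottleneck 11. Total 13.
No augmenting path remains in the residual graph.

13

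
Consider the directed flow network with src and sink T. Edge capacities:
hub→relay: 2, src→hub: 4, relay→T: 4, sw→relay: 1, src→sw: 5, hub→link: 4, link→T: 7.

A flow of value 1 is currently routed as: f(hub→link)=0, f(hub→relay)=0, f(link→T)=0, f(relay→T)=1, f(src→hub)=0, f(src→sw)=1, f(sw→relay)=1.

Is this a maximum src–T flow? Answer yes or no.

No

Residual path src→hub→relay→T has bottleneck 2 > 0.
Pushing 2 along it raises the flow to 3, so the given flow is not maximum.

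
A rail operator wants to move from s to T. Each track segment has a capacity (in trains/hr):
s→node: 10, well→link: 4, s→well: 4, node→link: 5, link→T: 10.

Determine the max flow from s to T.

Augment s→well→link→T: bottleneck 4. Total 4.
Augment s→node→link→T: bottleneck 5. Total 9.
No augmenting path remains in the residual graph.

9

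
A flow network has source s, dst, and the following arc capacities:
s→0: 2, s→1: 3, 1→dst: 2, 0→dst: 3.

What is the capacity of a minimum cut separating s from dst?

Max flow = 4 (via 2 augmenting paths).
In the residual at optimum, the set reachable from s is {1, s}.
Cut edges: s→0 (cap 2), 1→dst (cap 2). Sum = 4.

4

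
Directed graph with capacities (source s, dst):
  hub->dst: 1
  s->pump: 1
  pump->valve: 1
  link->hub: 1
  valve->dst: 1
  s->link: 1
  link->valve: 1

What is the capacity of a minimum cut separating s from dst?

2

Max flow = 2 (via 2 augmenting paths).
In the residual at optimum, the set reachable from s is {s}.
Cut edges: s->link (cap 1), s->pump (cap 1). Sum = 2.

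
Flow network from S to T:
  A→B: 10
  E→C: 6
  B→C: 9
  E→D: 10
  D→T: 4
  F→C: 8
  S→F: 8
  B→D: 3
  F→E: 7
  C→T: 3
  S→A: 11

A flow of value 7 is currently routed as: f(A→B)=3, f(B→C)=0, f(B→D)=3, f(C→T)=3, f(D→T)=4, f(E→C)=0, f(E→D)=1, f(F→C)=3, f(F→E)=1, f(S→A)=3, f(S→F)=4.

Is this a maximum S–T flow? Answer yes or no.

Residual reachable from S: {A, B, C, D, E, F, S}; T is not reachable.
Saturated cut: D→T, C→T with total capacity 7 = current flow value. Flow is maximum.

Yes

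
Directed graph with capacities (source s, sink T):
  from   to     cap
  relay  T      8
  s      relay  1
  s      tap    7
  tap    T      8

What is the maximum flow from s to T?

8

Augment s->tap->T: bottleneck 7. Total 7.
Augment s->relay->T: bottleneck 1. Total 8.
No augmenting path remains in the residual graph.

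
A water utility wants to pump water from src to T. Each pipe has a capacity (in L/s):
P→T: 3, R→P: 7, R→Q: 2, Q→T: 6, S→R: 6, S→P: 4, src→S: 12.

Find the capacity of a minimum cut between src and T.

5

Max flow = 5 (via 2 augmenting paths).
In the residual at optimum, the set reachable from src is {P, R, S, src}.
Cut edges: R→Q (cap 2), P→T (cap 3). Sum = 5.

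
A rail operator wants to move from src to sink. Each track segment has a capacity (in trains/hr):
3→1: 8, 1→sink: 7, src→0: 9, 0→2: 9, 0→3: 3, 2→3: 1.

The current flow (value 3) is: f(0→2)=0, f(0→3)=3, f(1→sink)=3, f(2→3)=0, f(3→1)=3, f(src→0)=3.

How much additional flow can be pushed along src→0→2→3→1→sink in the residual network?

Residual capacities along the path: src→0: 6, 0→2: 9, 2→3: 1, 3→1: 5, 1→sink: 4.
Minimum is 1.

1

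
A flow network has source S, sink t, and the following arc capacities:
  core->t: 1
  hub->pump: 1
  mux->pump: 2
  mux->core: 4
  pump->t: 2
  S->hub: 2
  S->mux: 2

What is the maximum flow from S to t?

3

Augment S->mux->core->t: bottleneck 1. Total 1.
Augment S->mux->pump->t: bottleneck 1. Total 2.
Augment S->hub->pump->t: bottleneck 1. Total 3.
No augmenting path remains in the residual graph.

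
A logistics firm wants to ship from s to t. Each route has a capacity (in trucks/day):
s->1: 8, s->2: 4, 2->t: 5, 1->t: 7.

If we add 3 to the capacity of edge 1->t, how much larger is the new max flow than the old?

1

Original max flow = 11.
After raising cap(1->t), augmenting paths through that edge carry 1 more unit.
New max flow = 12. Increase = 1.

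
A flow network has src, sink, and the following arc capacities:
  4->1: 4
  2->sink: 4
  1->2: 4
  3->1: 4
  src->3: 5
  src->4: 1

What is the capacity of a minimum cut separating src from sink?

4

Max flow = 4 (via 1 augmenting path).
In the residual at optimum, the set reachable from src is {1, 3, 4, src}.
Cut edges: 1->2 (cap 4). Sum = 4.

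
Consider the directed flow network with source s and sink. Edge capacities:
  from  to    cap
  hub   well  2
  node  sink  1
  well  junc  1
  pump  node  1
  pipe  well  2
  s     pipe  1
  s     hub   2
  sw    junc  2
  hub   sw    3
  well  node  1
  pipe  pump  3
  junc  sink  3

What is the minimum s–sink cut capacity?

3

Max flow = 3 (via 2 augmenting paths).
In the residual at optimum, the set reachable from s is {s}.
Cut edges: s→hub (cap 2), s→pipe (cap 1). Sum = 3.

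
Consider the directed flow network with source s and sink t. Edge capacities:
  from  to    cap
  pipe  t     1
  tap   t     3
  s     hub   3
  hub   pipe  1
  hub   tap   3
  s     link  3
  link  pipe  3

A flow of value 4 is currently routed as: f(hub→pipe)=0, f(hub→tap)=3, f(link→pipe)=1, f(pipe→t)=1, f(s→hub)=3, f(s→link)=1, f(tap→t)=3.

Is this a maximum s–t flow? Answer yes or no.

Yes

Residual reachable from s: {link, pipe, s}; t is not reachable.
Saturated cut: s→hub, pipe→t with total capacity 4 = current flow value. Flow is maximum.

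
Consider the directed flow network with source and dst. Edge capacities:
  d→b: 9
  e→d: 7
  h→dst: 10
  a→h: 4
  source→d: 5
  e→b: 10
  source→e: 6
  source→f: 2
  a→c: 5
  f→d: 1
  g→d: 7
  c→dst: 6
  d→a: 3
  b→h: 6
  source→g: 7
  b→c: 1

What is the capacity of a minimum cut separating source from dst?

Max flow = 10 (via 3 augmenting paths).
In the residual at optimum, the set reachable from source is {b, d, e, f, g, source}.
Cut edges: d→a (cap 3), b→h (cap 6), b→c (cap 1). Sum = 10.

10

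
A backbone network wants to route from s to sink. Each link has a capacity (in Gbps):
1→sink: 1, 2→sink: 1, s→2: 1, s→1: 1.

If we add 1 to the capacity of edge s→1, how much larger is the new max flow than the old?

Original max flow = 2.
Even with extra capacity on s→1, another cut of capacity 2 remains binding.
New max flow = 2. Increase = 0.

0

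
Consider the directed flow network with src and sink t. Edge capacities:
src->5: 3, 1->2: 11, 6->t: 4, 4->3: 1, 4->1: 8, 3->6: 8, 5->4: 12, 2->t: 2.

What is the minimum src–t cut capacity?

3

Max flow = 3 (via 2 augmenting paths).
In the residual at optimum, the set reachable from src is {src}.
Cut edges: src->5 (cap 3). Sum = 3.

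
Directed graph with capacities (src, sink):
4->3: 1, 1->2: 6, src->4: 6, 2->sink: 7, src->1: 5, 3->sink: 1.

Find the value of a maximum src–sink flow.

6

Augment src->1->2->sink: bottleneck 5. Total 5.
Augment src->4->3->sink: bottleneck 1. Total 6.
No augmenting path remains in the residual graph.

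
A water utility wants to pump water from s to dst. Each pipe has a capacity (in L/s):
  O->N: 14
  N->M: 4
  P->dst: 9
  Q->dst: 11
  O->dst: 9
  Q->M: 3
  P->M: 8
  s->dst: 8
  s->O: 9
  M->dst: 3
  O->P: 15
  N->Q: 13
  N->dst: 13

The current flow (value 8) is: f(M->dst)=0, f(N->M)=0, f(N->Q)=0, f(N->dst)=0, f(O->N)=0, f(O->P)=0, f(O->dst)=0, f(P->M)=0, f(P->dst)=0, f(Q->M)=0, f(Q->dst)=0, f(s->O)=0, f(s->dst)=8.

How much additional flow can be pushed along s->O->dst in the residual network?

9

Residual capacities along the path: s->O: 9, O->dst: 9.
Minimum is 9.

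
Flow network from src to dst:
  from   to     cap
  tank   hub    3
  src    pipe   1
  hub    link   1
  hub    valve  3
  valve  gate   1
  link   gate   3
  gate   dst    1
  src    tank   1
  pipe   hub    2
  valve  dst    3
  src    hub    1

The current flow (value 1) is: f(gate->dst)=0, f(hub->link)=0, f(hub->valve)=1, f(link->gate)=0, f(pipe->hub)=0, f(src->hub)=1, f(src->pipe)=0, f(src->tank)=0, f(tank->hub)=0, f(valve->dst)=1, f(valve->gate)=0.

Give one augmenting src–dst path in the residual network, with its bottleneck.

Residual along src->pipe->hub->valve->dst: src->pipe: 1, pipe->hub: 2, hub->valve: 2, valve->dst: 2.
Bottleneck = min = 1.

src->pipe->hub->valve->dst, bottleneck 1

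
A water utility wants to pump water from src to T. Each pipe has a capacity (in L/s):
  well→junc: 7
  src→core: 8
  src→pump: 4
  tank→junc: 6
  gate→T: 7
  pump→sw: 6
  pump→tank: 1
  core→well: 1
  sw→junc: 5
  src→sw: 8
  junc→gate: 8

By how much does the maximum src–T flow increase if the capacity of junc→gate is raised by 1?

0

Original max flow = 7.
Edge junc→gate does not cross the min cut (source side {core, pump, src, sw}), so extra capacity there cannot help.
New max flow = 7. Increase = 0.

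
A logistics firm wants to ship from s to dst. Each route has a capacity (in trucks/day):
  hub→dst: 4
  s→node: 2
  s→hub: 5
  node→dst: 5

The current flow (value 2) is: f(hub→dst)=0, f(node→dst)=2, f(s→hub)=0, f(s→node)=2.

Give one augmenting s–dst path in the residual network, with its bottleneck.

Residual along s→hub→dst: s→hub: 5, hub→dst: 4.
Bottleneck = min = 4.

s→hub→dst, bottleneck 4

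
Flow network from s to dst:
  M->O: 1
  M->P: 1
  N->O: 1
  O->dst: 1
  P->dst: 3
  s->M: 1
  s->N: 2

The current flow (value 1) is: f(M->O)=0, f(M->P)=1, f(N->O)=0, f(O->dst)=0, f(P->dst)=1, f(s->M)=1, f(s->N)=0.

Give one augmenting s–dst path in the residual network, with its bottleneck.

Residual along s->N->O->dst: s->N: 2, N->O: 1, O->dst: 1.
Bottleneck = min = 1.

s->N->O->dst, bottleneck 1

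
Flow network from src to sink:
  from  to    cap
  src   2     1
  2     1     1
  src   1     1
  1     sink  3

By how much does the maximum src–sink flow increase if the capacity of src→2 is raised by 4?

Original max flow = 2.
Even with extra capacity on src→2, another cut of capacity 2 remains binding.
New max flow = 2. Increase = 0.

0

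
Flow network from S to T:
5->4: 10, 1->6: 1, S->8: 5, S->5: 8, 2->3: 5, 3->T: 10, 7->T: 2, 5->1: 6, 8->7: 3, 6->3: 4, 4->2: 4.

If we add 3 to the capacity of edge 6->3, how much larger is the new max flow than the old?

Original max flow = 7.
Edge 6->3 does not cross the min cut (source side {1, 4, 5, 7, 8, S}), so extra capacity there cannot help.
New max flow = 7. Increase = 0.

0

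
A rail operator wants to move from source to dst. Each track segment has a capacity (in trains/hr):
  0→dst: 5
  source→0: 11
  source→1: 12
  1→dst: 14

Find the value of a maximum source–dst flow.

Augment source→1→dst: bottleneck 12. Total 12.
Augment source→0→dst: bottleneck 5. Total 17.
No augmenting path remains in the residual graph.

17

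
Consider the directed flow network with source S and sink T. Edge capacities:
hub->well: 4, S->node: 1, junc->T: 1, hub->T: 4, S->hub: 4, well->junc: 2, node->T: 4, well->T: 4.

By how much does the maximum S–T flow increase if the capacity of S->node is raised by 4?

3

Original max flow = 5.
After raising cap(S->node), augmenting paths through that edge carry 3 more units.
New max flow = 8. Increase = 3.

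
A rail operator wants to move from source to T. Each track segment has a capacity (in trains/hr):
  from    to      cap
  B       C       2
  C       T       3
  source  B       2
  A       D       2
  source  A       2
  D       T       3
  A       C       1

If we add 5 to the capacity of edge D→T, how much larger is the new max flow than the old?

Original max flow = 4.
Edge D→T does not cross the min cut (source side {source}), so extra capacity there cannot help.
New max flow = 4. Increase = 0.

0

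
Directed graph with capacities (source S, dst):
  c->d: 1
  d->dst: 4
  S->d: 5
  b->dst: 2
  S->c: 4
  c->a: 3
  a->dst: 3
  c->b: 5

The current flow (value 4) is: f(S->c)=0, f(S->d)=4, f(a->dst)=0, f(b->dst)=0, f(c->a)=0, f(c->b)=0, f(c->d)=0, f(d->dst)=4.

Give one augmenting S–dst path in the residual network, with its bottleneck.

S->c->b->dst, bottleneck 2

Residual along S->c->b->dst: S->c: 4, c->b: 5, b->dst: 2.
Bottleneck = min = 2.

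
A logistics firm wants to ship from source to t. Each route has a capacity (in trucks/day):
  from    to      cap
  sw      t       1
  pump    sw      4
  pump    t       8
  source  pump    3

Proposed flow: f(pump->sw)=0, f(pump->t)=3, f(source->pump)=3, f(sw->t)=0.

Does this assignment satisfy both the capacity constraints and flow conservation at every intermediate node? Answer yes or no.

Yes

Every edge has 0 ≤ f(e) ≤ cap(e).
At each intermediate node, inflow equals outflow.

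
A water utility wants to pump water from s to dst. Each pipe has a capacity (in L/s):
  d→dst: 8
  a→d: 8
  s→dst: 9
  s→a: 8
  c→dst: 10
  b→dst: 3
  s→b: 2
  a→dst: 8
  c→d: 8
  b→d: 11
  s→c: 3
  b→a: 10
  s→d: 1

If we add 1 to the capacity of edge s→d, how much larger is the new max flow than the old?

1

Original max flow = 23.
After raising cap(s→d), augmenting paths through that edge carry 1 more unit.
New max flow = 24. Increase = 1.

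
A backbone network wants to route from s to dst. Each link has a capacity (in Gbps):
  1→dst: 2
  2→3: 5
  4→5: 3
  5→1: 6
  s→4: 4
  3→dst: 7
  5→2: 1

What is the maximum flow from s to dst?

3

Augment s→4→5→1→dst: bottleneck 2. Total 2.
Augment s→4→5→2→3→dst: bottleneck 1. Total 3.
No augmenting path remains in the residual graph.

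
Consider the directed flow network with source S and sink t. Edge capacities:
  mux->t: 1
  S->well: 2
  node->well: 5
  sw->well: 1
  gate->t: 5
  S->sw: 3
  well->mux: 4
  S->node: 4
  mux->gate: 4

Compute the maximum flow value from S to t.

Augment S->well->mux->t: bottleneck 1. Total 1.
Augment S->well->mux->gate->t: bottleneck 1. Total 2.
Augment S->node->well->mux->gate->t: bottleneck 2. Total 4.
No augmenting path remains in the residual graph.

4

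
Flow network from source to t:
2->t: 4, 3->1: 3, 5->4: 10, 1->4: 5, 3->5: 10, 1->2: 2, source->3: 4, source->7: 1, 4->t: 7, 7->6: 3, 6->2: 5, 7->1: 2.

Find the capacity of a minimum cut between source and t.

Max flow = 5 (via 4 augmenting paths).
In the residual at optimum, the set reachable from source is {source}.
Cut edges: source->7 (cap 1), source->3 (cap 4). Sum = 5.

5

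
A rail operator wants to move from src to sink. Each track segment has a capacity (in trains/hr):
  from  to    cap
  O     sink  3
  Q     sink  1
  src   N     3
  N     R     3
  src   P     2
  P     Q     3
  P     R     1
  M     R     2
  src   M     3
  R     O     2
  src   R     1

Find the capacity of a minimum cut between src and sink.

3

Max flow = 3 (via 3 augmenting paths).
In the residual at optimum, the set reachable from src is {M, N, P, Q, R, src}.
Cut edges: R->O (cap 2), Q->sink (cap 1). Sum = 3.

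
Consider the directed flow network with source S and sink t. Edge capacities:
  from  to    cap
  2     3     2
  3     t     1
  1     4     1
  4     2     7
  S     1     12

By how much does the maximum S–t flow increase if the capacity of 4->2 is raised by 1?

Original max flow = 1.
Edge 4->2 does not cross the min cut (source side {1, S}), so extra capacity there cannot help.
New max flow = 1. Increase = 0.

0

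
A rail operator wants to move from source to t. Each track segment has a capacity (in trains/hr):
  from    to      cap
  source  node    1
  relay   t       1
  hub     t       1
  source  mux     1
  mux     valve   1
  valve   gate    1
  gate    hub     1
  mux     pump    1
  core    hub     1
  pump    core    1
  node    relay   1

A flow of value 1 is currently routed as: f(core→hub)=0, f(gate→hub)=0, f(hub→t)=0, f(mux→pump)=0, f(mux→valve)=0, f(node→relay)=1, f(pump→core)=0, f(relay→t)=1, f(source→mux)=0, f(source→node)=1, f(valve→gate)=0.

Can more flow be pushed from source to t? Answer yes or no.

Yes

Residual path source→mux→valve→gate→hub→t has bottleneck 1 > 0.
Pushing 1 along it raises the flow to 2, so the given flow is not maximum.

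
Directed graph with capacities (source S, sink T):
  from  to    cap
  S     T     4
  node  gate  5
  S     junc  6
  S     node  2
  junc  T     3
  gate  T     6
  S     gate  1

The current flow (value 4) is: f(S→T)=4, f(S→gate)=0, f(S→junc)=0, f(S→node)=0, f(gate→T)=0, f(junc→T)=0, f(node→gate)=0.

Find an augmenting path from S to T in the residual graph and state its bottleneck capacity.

S→gate→T, bottleneck 1

Residual along S→gate→T: S→gate: 1, gate→T: 6.
Bottleneck = min = 1.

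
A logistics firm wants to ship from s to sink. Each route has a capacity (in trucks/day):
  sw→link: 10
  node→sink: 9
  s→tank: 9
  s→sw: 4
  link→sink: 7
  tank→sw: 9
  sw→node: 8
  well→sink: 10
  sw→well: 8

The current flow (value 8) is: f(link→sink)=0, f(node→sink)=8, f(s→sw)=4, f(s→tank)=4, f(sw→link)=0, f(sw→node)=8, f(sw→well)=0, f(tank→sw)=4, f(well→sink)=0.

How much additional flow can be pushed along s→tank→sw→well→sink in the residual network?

Residual capacities along the path: s→tank: 5, tank→sw: 5, sw→well: 8, well→sink: 10.
Minimum is 5.

5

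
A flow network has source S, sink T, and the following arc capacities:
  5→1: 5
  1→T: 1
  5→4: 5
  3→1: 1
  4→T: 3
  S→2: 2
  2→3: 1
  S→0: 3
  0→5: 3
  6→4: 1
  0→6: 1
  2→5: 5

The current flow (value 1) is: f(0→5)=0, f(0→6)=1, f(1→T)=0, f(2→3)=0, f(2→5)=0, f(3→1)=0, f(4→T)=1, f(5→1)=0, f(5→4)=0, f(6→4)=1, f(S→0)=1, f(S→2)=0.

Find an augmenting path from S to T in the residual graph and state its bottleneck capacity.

S→0→5→4→T, bottleneck 2

Residual along S→0→5→4→T: S→0: 2, 0→5: 3, 5→4: 5, 4→T: 2.
Bottleneck = min = 2.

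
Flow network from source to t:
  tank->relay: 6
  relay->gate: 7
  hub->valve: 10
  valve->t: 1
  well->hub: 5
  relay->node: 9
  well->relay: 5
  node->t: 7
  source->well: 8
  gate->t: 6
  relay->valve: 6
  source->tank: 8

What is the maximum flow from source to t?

12

Augment source->well->hub->valve->t: bottleneck 1. Total 1.
Augment source->well->relay->node->t: bottleneck 5. Total 6.
Augment source->tank->relay->node->t: bottleneck 2. Total 8.
Augment source->tank->relay->gate->t: bottleneck 4. Total 12.
No augmenting path remains in the residual graph.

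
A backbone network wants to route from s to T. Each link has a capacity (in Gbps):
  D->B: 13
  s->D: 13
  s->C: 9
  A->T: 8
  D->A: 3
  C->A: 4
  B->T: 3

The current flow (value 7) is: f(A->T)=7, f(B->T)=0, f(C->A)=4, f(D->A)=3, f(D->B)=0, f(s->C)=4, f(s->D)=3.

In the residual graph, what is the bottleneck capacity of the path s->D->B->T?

3

Residual capacities along the path: s->D: 10, D->B: 13, B->T: 3.
Minimum is 3.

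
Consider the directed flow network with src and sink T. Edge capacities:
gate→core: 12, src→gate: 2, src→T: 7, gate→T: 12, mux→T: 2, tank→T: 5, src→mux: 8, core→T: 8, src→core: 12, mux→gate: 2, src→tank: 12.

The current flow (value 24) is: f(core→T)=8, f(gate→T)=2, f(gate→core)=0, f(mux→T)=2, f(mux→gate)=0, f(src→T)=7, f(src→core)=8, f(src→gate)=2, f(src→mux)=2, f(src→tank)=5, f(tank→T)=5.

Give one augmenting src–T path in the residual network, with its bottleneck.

src→mux→gate→T, bottleneck 2

Residual along src→mux→gate→T: src→mux: 6, mux→gate: 2, gate→T: 10.
Bottleneck = min = 2.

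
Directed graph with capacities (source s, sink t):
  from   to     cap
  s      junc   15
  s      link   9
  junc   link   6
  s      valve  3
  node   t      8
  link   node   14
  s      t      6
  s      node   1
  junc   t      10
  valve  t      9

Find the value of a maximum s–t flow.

27

Augment s→t: bottleneck 6. Total 6.
Augment s→valve→t: bottleneck 3. Total 9.
Augment s→junc→t: bottleneck 10. Total 19.
Augment s→node→t: bottleneck 1. Total 20.
Augment s→link→node→t: bottleneck 7. Total 27.
No augmenting path remains in the residual graph.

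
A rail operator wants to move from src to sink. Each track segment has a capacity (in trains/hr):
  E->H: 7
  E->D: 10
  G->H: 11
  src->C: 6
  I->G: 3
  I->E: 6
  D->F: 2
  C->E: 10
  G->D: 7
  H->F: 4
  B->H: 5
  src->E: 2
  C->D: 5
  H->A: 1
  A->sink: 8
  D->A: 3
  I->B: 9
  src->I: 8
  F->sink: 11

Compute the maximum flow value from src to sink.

Augment src->C->D->A->sink: bottleneck 3. Total 3.
Augment src->C->D->F->sink: bottleneck 2. Total 5.
Augment src->E->H->F->sink: bottleneck 2. Total 7.
Augment src->C->E->H->F->sink: bottleneck 1. Total 8.
Augment src->I->E->H->F->sink: bottleneck 1. Total 9.
Augment src->I->E->H->A->sink: bottleneck 1. Total 10.
No augmenting path remains in the residual graph.

10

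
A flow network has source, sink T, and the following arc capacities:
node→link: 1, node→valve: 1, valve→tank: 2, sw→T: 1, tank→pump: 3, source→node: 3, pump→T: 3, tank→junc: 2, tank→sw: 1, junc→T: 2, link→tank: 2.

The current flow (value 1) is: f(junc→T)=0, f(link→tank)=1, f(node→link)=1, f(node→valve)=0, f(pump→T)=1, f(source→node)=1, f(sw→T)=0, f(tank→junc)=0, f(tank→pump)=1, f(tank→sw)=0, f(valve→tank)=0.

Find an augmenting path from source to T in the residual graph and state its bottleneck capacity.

Residual along source→node→valve→tank→pump→T: source→node: 2, node→valve: 1, valve→tank: 2, tank→pump: 2, pump→T: 2.
Bottleneck = min = 1.

source→node→valve→tank→pump→T, bottleneck 1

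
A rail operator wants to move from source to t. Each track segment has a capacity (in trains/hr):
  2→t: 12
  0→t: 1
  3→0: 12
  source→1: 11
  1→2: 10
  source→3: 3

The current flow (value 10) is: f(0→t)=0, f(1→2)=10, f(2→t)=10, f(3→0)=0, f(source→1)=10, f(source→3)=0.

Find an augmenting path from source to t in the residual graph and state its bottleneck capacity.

Residual along source→3→0→t: source→3: 3, 3→0: 12, 0→t: 1.
Bottleneck = min = 1.

source→3→0→t, bottleneck 1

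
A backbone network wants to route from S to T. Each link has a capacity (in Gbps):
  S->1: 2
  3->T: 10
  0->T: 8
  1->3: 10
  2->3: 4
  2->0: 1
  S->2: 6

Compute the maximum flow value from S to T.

Augment S->1->3->T: bottleneck 2. Total 2.
Augment S->2->0->T: bottleneck 1. Total 3.
Augment S->2->3->T: bottleneck 4. Total 7.
No augmenting path remains in the residual graph.

7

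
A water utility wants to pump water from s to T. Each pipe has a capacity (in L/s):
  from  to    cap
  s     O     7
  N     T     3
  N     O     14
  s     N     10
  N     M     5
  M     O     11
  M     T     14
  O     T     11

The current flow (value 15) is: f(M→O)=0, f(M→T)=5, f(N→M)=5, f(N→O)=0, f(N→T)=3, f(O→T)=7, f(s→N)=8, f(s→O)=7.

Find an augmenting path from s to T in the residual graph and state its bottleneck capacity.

s→N→O→T, bottleneck 2

Residual along s→N→O→T: s→N: 2, N→O: 14, O→T: 4.
Bottleneck = min = 2.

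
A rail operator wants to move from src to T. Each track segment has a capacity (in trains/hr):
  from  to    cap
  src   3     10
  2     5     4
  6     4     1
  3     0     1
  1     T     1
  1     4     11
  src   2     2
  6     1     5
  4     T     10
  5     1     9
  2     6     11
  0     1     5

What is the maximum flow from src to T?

3

Augment src→2→6→1→T: bottleneck 1. Total 1.
Augment src→2→6→4→T: bottleneck 1. Total 2.
Augment src→3→0→1→4→T: bottleneck 1. Total 3.
No augmenting path remains in the residual graph.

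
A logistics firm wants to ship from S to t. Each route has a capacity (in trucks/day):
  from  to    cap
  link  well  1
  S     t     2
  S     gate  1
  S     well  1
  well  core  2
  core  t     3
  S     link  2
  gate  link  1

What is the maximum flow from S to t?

4

Augment S->t: bottleneck 2. Total 2.
Augment S->well->core->t: bottleneck 1. Total 3.
Augment S->link->well->core->t: bottleneck 1. Total 4.
No augmenting path remains in the residual graph.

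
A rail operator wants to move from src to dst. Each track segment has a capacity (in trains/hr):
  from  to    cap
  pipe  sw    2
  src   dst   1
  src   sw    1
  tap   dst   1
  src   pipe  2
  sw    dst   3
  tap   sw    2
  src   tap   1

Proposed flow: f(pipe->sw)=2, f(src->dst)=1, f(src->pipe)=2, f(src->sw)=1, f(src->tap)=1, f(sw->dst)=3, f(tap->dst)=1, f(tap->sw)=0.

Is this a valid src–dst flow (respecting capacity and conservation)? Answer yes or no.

Every edge has 0 ≤ f(e) ≤ cap(e).
At each intermediate node, inflow equals outflow.

Yes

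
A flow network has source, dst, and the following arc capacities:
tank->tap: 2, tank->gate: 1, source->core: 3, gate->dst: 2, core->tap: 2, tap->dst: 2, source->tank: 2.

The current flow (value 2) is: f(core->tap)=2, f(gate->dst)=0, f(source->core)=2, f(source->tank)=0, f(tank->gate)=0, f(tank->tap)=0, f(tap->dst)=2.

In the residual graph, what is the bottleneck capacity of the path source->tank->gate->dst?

Residual capacities along the path: source->tank: 2, tank->gate: 1, gate->dst: 2.
Minimum is 1.

1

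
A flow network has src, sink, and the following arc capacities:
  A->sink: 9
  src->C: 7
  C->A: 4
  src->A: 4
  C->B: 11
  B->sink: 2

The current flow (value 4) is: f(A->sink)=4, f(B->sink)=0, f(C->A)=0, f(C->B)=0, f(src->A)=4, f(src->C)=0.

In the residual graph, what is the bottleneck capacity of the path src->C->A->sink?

Residual capacities along the path: src->C: 7, C->A: 4, A->sink: 5.
Minimum is 4.

4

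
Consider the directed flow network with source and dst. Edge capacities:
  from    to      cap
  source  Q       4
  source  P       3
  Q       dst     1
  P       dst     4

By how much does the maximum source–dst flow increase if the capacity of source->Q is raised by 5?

Original max flow = 4.
Edge source->Q does not cross the min cut (source side {Q, source}), so extra capacity there cannot help.
New max flow = 4. Increase = 0.

0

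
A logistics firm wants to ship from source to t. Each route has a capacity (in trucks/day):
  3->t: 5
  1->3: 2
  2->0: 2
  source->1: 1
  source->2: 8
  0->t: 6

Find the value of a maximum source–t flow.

Augment source->2->0->t: bottleneck 2. Total 2.
Augment source->1->3->t: bottleneck 1. Total 3.
No augmenting path remains in the residual graph.

3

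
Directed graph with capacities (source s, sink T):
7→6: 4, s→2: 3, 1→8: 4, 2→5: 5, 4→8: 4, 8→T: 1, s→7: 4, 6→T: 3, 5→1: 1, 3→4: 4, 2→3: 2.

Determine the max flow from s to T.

Augment s→7→6→T: bottleneck 3. Total 3.
Augment s→2→5→1→8→T: bottleneck 1. Total 4.
No augmenting path remains in the residual graph.

4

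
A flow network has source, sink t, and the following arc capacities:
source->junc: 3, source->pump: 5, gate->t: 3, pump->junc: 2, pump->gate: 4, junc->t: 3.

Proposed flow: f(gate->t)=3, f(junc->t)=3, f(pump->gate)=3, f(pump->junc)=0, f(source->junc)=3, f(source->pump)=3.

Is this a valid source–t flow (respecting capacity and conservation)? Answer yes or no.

Every edge has 0 ≤ f(e) ≤ cap(e).
At each intermediate node, inflow equals outflow.

Yes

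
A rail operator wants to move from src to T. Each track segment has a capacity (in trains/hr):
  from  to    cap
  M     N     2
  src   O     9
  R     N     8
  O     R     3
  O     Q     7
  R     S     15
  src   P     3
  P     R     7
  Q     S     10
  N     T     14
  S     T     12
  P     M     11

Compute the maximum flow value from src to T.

Augment src->O->Q->S->T: bottleneck 7. Total 7.
Augment src->O->R->S->T: bottleneck 2. Total 9.
Augment src->P->R->S->T: bottleneck 3. Total 12.
No augmenting path remains in the residual graph.

12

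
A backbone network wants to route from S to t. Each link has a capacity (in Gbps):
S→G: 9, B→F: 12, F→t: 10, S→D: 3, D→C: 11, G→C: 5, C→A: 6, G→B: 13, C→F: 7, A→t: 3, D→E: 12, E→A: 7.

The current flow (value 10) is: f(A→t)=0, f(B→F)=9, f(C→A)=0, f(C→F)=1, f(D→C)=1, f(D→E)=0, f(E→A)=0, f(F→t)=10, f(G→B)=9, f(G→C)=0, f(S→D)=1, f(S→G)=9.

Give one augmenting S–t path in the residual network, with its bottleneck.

S→D→C→A→t, bottleneck 2

Residual along S→D→C→A→t: S→D: 2, D→C: 10, C→A: 6, A→t: 3.
Bottleneck = min = 2.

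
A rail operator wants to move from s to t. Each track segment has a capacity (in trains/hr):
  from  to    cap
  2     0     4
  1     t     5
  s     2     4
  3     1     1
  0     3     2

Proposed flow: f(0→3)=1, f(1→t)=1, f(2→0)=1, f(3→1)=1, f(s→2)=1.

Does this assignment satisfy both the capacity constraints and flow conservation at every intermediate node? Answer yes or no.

Every edge has 0 ≤ f(e) ≤ cap(e).
At each intermediate node, inflow equals outflow.

Yes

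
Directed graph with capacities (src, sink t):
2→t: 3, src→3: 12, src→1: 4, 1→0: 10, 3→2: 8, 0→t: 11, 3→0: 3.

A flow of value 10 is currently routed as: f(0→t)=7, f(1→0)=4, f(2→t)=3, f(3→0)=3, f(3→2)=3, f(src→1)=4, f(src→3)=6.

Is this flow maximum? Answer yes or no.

Yes

Residual reachable from src: {2, 3, src}; t is not reachable.
Saturated cut: src→1, 3→0, 2→t with total capacity 10 = current flow value. Flow is maximum.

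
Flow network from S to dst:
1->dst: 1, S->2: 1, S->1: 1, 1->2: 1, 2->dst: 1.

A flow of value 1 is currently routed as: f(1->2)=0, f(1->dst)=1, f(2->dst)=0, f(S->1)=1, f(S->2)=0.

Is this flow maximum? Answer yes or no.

Residual path S->2->dst has bottleneck 1 > 0.
Pushing 1 along it raises the flow to 2, so the given flow is not maximum.

No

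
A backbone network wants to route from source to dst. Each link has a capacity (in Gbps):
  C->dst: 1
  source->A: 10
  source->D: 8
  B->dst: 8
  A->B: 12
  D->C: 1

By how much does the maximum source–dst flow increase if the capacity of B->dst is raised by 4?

2

Original max flow = 9.
After raising cap(B->dst), augmenting paths through that edge carry 2 more units.
New max flow = 11. Increase = 2.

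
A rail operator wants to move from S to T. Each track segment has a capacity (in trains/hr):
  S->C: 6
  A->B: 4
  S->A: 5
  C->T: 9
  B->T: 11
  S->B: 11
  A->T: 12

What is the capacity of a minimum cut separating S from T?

22

Max flow = 22 (via 3 augmenting paths).
In the residual at optimum, the set reachable from S is {S}.
Cut edges: S->A (cap 5), S->B (cap 11), S->C (cap 6). Sum = 22.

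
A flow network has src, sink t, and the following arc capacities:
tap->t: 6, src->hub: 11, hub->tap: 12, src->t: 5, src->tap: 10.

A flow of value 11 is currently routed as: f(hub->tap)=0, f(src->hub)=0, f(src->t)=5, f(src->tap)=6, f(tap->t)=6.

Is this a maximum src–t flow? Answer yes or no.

Yes

Residual reachable from src: {hub, src, tap}; t is not reachable.
Saturated cut: src->t, tap->t with total capacity 11 = current flow value. Flow is maximum.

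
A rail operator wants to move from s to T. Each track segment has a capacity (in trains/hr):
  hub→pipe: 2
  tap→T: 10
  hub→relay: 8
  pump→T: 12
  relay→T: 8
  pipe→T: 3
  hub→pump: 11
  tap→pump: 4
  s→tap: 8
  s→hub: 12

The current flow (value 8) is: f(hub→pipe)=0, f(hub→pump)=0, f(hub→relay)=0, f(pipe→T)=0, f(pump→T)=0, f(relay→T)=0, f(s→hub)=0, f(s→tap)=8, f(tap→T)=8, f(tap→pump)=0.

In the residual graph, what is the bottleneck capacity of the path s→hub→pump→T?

Residual capacities along the path: s→hub: 12, hub→pump: 11, pump→T: 12.
Minimum is 11.

11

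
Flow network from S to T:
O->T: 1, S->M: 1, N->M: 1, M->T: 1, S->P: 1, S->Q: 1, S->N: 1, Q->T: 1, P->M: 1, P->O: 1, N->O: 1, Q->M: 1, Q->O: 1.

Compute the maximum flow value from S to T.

Augment S->Q->T: bottleneck 1. Total 1.
Augment S->M->T: bottleneck 1. Total 2.
Augment S->N->O->T: bottleneck 1. Total 3.
No augmenting path remains in the residual graph.

3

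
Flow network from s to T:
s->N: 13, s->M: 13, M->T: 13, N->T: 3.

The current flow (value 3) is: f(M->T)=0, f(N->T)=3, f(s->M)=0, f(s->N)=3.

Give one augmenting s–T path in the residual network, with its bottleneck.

s->M->T, bottleneck 13

Residual along s->M->T: s->M: 13, M->T: 13.
Bottleneck = min = 13.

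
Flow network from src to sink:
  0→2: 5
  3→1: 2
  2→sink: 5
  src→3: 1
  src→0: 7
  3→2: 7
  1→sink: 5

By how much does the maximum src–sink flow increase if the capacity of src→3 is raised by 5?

1

Original max flow = 6.
After raising cap(src→3), augmenting paths through that edge carry 1 more unit.
New max flow = 7. Increase = 1.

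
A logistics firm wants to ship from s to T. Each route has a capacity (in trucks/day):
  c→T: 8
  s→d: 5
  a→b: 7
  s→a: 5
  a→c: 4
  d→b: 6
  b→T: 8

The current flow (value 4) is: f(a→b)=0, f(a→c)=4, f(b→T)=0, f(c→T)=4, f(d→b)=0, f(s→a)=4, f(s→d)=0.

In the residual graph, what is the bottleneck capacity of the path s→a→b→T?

1

Residual capacities along the path: s→a: 1, a→b: 7, b→T: 8.
Minimum is 1.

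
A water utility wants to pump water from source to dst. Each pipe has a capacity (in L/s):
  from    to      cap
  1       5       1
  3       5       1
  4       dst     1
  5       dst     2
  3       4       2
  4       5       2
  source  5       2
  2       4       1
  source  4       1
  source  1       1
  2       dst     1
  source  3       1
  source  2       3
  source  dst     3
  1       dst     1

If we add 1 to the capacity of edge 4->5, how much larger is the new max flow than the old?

Original max flow = 8.
Edge 4->5 does not cross the min cut (source side {2, 3, 4, 5, source}), so extra capacity there cannot help.
New max flow = 8. Increase = 0.

0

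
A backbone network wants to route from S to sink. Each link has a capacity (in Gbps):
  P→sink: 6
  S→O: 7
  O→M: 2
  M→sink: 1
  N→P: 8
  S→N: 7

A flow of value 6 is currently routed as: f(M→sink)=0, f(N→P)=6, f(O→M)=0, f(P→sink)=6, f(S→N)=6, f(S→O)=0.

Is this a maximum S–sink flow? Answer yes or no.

No

Residual path S→O→M→sink has bottleneck 1 > 0.
Pushing 1 along it raises the flow to 7, so the given flow is not maximum.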